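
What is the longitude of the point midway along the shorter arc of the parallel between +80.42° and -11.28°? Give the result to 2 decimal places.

+34.57°

Signed shortest Δλ from +80.42° to -11.28° is -91.70°.
Midpoint longitude = +80.42° + (-91.70°)/2 = +80.42° − 45.85° = +34.57°.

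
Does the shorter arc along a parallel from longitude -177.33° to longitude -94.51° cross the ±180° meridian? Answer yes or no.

No

Signed shortest Δλ = ((-94.51 − -177.33 + 180) mod 360) − 180 = 82.82°.
Going east by 82.82° from -177.33° reaches -94.51° without touching 180°.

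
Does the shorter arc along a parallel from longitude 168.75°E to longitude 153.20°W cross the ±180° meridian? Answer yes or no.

Yes

Naïve |-153.20 − 168.75| = 321.95° > 180°, so the shorter arc goes the other way round — across 180°.
Signed shortest Δλ = ((-153.20 − 168.75 + 180) mod 360) − 180 = 38.05°.
Going east by 38.05° from +168.75° passes through 180° before reaching -153.20°.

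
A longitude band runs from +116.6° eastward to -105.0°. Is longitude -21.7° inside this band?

Band width going east from +116.6° to -105.0°: ((-105.0 − 116.6) mod 360) = 138.4°.
Offset of -21.7° east of the west edge: ((-21.7 − 116.6) mod 360) = 221.7°.
221.7° > 138.4° ⇒ outside.

No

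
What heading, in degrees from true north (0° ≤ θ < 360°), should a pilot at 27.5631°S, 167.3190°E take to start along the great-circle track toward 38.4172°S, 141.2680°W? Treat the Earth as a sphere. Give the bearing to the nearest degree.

118°

Δλ = -141.2680 − 167.3190 = -308.5870°; wrapped into (−180°, 180°]: 51.4130°.
θ = atan2( sin Δλ · cos φ₂ , cos φ₁ · sin φ₂ − sin φ₁ · cos φ₂ · cos Δλ )
  = atan2(0.61244, -0.32473) = 117.934° → normalised to [0°, 360°): 117.934°.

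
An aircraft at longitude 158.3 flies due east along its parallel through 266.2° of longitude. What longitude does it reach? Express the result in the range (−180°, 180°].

Start at +158.3°; shift +266.2° → +424.5°.
+424.5° lies outside (−180°, 180°]; subtract 360° → +64.5°.

+64.5°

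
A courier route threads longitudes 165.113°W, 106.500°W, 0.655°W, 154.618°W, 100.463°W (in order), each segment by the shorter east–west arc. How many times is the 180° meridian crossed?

Leg 1: -165.113° → -106.500°, shortest Δλ = 58.613° (east) — does not cross 180°.
Leg 2: -106.500° → -0.655°, shortest Δλ = 105.845° (east) — does not cross 180°.
Leg 3: -0.655° → -154.618°, shortest Δλ = -153.963° (west) — does not cross 180°.
Leg 4: -154.618° → -100.463°, shortest Δλ = 54.155° (east) — does not cross 180°.
Total crossings: 0.

0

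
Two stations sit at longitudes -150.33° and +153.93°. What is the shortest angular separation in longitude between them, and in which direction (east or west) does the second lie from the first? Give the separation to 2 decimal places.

55.74° west

Raw difference: 153.93 − -150.33 = 304.26°.
Normalise into (−180°, 180°]: 304.26° − 360° = -55.74°.
Negative ⇒ the second point lies to the west; separation 55.74°.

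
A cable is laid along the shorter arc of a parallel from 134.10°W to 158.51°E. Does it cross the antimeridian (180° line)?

Naïve |158.51 − -134.10| = 292.61° > 180°, so the shorter arc goes the other way round — across 180°.
Signed shortest Δλ = ((158.51 − -134.10 + 180) mod 360) − 180 = -67.39°.
Going west by 67.39° from -134.10° passes through 180° before reaching +158.51°.

Yes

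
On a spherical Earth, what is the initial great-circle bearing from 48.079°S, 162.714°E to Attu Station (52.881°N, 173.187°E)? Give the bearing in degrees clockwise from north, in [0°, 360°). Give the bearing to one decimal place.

Δλ = 173.187 − 162.714 = 10.473°.
θ = atan2( sin Δλ · cos φ₂ , cos φ₁ · sin φ₂ − sin φ₁ · cos φ₂ · cos Δλ )
  = atan2(0.10969, 0.97428) = 6.424° → normalised to [0°, 360°): 6.424°.

6.4°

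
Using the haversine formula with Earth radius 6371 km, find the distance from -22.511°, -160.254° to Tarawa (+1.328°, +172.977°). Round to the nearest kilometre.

Δλ = 172.977 − -160.254 = 333.231°; wrapped into (−180°, 180°]: -26.769°.
Δφ = 1.328 − -22.511 = 23.839°.
a = sin²(Δφ/2) + cos φ₁ · cos φ₂ · sin²(Δλ/2) = 0.092147.
c = 2·atan2(√a, √(1−a)) = 0.61685 rad → d = 6371·c ≈ 3929.93 km.

3930 km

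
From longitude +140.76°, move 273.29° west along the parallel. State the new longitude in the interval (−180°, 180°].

Start at +140.76°; shift −273.29° → -132.53°.
-132.53° already lies in (−180°, 180°].

-132.53°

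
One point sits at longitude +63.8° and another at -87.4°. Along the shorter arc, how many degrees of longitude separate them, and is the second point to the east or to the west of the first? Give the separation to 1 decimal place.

Raw difference: -87.4 − 63.8 = -151.2°.
Normalise into (−180°, 180°]: -151.2° stays -151.2°.
Negative ⇒ the second point lies to the west; separation 151.2°.

151.2° west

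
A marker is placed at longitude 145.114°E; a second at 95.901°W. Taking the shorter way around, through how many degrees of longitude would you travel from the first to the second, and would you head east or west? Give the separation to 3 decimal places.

Raw difference: -95.901 − 145.114 = -241.015°.
Normalise into (−180°, 180°]: -241.015° + 360° = 118.985°.
Positive ⇒ the second point lies to the east; separation 118.985°.

118.985° east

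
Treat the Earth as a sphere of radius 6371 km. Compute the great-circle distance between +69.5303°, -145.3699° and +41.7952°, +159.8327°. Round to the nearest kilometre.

4361 km

Δλ = 159.8327 − -145.3699 = 305.2026°; wrapped into (−180°, 180°]: -54.7974°.
Δφ = 41.7952 − 69.5303 = -27.7351°.
a = sin²(Δφ/2) + cos φ₁ · cos φ₂ · sin²(Δλ/2) = 0.112657.
c = 2·atan2(√a, √(1−a)) = 0.68458 rad → d = 6371·c ≈ 4361.45 km.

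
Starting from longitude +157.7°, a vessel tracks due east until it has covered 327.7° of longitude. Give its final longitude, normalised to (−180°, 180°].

Start at +157.7°; shift +327.7° → +485.4°.
+485.4° lies outside (−180°, 180°]; subtract 360° → +125.4°.

+125.4°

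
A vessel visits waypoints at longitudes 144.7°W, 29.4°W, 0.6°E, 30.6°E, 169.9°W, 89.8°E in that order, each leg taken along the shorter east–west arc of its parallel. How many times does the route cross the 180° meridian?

Leg 1: -144.7° → -29.4°, shortest Δλ = 115.3° (east) — does not cross 180°.
Leg 2: -29.4° → +0.6°, shortest Δλ = 30.0° (east) — does not cross 180°.
Leg 3: +0.6° → +30.6°, shortest Δλ = 30.0° (east) — does not cross 180°.
Leg 4: +30.6° → -169.9°, shortest Δλ = 159.5° (east) — crosses 180°.
Leg 5: -169.9° → +89.8°, shortest Δλ = -100.3° (west) — crosses 180°.
Total crossings: 2.

2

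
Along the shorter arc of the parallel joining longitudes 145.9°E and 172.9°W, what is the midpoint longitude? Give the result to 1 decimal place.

Signed shortest Δλ from +145.9° to -172.9° is +41.2°.
Midpoint longitude = +145.9° + (+41.2°)/2 = +145.9° + 20.6° = +166.5°.
(The naïve average (+145.9 + -172.9)/2 = -13.5° is on the wrong side of the globe.)

166.5°E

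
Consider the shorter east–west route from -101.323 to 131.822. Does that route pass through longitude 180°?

Naïve |131.822 − -101.323| = 233.145° > 180°, so the shorter arc goes the other way round — across 180°.
Signed shortest Δλ = ((131.822 − -101.323 + 180) mod 360) − 180 = -126.855°.
Going west by 126.855° from -101.323° passes through 180° before reaching +131.822°.

Yes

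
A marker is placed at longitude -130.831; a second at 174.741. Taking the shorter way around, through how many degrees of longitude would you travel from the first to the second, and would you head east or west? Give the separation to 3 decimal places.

Raw difference: 174.741 − -130.831 = 305.572°.
Normalise into (−180°, 180°]: 305.572° − 360° = -54.428°.
Negative ⇒ the second point lies to the west; separation 54.428°.

54.428° west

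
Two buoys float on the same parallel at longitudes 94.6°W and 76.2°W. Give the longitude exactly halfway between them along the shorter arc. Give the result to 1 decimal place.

85.4°W

Signed shortest Δλ from -94.6° to -76.2° is +18.4°.
Midpoint longitude = -94.6° + (+18.4°)/2 = -94.6° + 9.2° = -85.4°.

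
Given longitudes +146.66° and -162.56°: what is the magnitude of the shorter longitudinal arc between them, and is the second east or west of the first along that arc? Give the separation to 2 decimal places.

50.78° east

Raw difference: -162.56 − 146.66 = -309.22°.
Normalise into (−180°, 180°]: -309.22° + 360° = 50.78°.
Positive ⇒ the second point lies to the east; separation 50.78°.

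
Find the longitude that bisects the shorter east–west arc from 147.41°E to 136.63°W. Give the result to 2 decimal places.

Signed shortest Δλ from +147.41° to -136.63° is +75.96°.
Midpoint longitude = +147.41° + (+75.96°)/2 = +147.41° + 37.98° = +185.39°.
Normalise into (−180°, 180°]: -174.61°.
(The naïve average (+147.41 + -136.63)/2 = 5.39° is on the wrong side of the globe.)

174.61°W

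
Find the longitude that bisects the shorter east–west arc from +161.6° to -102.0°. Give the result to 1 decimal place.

-150.2°

Signed shortest Δλ from +161.6° to -102.0° is +96.4°.
Midpoint longitude = +161.6° + (+96.4°)/2 = +161.6° + 48.2° = +209.8°.
Normalise into (−180°, 180°]: -150.2°.
(The naïve average (+161.6 + -102.0)/2 = 29.8° is on the wrong side of the globe.)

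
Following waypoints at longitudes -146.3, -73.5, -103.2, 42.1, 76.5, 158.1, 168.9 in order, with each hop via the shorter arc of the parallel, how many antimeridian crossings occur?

Leg 1: -146.3° → -73.5°, shortest Δλ = 72.8° (east) — does not cross 180°.
Leg 2: -73.5° → -103.2°, shortest Δλ = -29.7° (west) — does not cross 180°.
Leg 3: -103.2° → +42.1°, shortest Δλ = 145.3° (east) — does not cross 180°.
Leg 4: +42.1° → +76.5°, shortest Δλ = 34.4° (east) — does not cross 180°.
Leg 5: +76.5° → +158.1°, shortest Δλ = 81.6° (east) — does not cross 180°.
Leg 6: +158.1° → +168.9°, shortest Δλ = 10.8° (east) — does not cross 180°.
Total crossings: 0.

0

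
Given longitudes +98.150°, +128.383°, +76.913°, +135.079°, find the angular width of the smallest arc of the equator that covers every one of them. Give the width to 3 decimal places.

Sort the longitudes: +76.913°, +98.150°, +128.383°, +135.079°.
Eastward gaps between consecutive values (wrapping around): 21.237°, 30.233°, 6.696°, 301.834°.
Largest gap = 301.834° ⇒ minimal covering band is its complement: 360° − 301.834° = 58.166°.
Band runs from +76.913° eastward to +135.079°.

58.166°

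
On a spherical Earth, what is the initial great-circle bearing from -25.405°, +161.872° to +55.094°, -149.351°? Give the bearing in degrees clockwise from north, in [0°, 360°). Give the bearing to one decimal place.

25.5°

Δλ = -149.351 − 161.872 = -311.223°; wrapped into (−180°, 180°]: 48.777°.
θ = atan2( sin Δλ · cos φ₂ , cos φ₁ · sin φ₂ − sin φ₁ · cos φ₂ · cos Δλ )
  = atan2(0.43040, 0.90257) = 25.495° → normalised to [0°, 360°): 25.495°.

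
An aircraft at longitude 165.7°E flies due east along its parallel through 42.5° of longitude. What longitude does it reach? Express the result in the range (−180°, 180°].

Start at +165.7°; shift +42.5° → +208.2°.
+208.2° lies outside (−180°, 180°]; subtract 360° → -151.8°.

151.8°W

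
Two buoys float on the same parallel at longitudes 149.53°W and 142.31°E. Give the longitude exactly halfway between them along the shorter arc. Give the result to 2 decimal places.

Signed shortest Δλ from -149.53° to +142.31° is -68.16°.
Midpoint longitude = -149.53° + (-68.16°)/2 = -149.53° − 34.08° = -183.61°.
Normalise into (−180°, 180°]: +176.39°.
(The naïve average (-149.53 + +142.31)/2 = -3.61° is on the wrong side of the globe.)

176.39°E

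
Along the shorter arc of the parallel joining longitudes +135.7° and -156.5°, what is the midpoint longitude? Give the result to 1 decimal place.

+169.6°

Signed shortest Δλ from +135.7° to -156.5° is +67.8°.
Midpoint longitude = +135.7° + (+67.8°)/2 = +135.7° + 33.9° = +169.6°.
(The naïve average (+135.7 + -156.5)/2 = -10.4° is on the wrong side of the globe.)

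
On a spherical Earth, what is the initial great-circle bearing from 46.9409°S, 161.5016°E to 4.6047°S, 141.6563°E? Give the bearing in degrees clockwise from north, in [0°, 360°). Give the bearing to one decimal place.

Δλ = 141.6563 − 161.5016 = -19.8453°.
θ = atan2( sin Δλ · cos φ₂ , cos φ₁ · sin φ₂ − sin φ₁ · cos φ₂ · cos Δλ )
  = atan2(-0.33839, 0.63023) = -28.233° → normalised to [0°, 360°): 331.767°.

331.8°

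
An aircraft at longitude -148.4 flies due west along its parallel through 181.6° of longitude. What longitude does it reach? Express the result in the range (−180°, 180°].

+30.0°

Start at -148.4°; shift −181.6° → -330.0°.
-330.0° lies outside (−180°, 180°]; add 360° → +30.0°.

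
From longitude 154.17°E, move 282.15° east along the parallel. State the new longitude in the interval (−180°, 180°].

76.32°E

Start at +154.17°; shift +282.15° → +436.32°.
+436.32° lies outside (−180°, 180°]; subtract 360° → +76.32°.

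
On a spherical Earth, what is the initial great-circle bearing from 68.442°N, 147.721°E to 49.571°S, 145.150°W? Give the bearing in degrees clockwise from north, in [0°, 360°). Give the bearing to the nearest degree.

Δλ = -145.150 − 147.721 = -292.871°; wrapped into (−180°, 180°]: 67.129°.
θ = atan2( sin Δλ · cos φ₂ , cos φ₁ · sin φ₂ − sin φ₁ · cos φ₂ · cos Δλ )
  = atan2(0.59752, -0.51412) = 130.709° → normalised to [0°, 360°): 130.709°.

131°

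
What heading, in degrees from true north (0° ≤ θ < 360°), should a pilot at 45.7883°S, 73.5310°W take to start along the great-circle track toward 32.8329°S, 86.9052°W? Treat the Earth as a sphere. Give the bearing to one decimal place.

Δλ = -86.9052 − -73.5310 = -13.3742°.
θ = atan2( sin Δλ · cos φ₂ , cos φ₁ · sin φ₂ − sin φ₁ · cos φ₂ · cos Δλ )
  = atan2(-0.19436, 0.20786) = -43.078° → normalised to [0°, 360°): 316.922°.

316.9°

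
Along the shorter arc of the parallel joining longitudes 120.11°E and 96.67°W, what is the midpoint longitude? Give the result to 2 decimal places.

168.28°W

Signed shortest Δλ from +120.11° to -96.67° is +143.22°.
Midpoint longitude = +120.11° + (+143.22°)/2 = +120.11° + 71.61° = +191.72°.
Normalise into (−180°, 180°]: -168.28°.
(The naïve average (+120.11 + -96.67)/2 = 11.72° is on the wrong side of the globe.)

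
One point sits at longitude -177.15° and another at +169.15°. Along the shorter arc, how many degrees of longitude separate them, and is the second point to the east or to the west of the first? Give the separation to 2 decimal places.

13.70° west

Raw difference: 169.15 − -177.15 = 346.3°.
Normalise into (−180°, 180°]: 346.3° − 360° = -13.7°.
Negative ⇒ the second point lies to the west; separation 13.70°.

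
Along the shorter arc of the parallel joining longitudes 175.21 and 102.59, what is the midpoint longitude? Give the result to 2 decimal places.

Signed shortest Δλ from +175.21° to +102.59° is -72.62°.
Midpoint longitude = +175.21° + (-72.62°)/2 = +175.21° − 36.31° = +138.90°.

+138.90°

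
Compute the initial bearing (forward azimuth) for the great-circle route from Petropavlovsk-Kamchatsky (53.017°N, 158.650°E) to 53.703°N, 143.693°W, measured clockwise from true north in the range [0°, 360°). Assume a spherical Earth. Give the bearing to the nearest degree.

65°

Δλ = -143.693 − 158.650 = -302.343°; wrapped into (−180°, 180°]: 57.657°.
θ = atan2( sin Δλ · cos φ₂ , cos φ₁ · sin φ₂ − sin φ₁ · cos φ₂ · cos Δλ )
  = atan2(0.50013, 0.23187) = 65.127° → normalised to [0°, 360°): 65.127°.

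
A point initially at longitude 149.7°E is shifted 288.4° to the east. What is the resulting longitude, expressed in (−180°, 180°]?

78.1°E

Start at +149.7°; shift +288.4° → +438.1°.
+438.1° lies outside (−180°, 180°]; subtract 360° → +78.1°.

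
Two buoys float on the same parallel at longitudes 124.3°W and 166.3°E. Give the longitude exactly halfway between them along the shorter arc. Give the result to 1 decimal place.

Signed shortest Δλ from -124.3° to +166.3° is -69.4°.
Midpoint longitude = -124.3° + (-69.4°)/2 = -124.3° − 34.7° = -159.0°.
(The naïve average (-124.3 + +166.3)/2 = 21.0° is on the wrong side of the globe.)

159.0°W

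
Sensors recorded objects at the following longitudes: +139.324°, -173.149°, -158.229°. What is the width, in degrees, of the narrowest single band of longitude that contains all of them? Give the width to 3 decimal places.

Sort the longitudes: -173.149°, -158.229°, +139.324°.
Eastward gaps between consecutive values (wrapping around): 14.920°, 297.553°, 47.527°.
Largest gap = 297.553° ⇒ minimal covering band is its complement: 360° − 297.553° = 62.447°.
Band runs from +139.324° eastward to -158.229°, crossing the antimeridian.

62.447°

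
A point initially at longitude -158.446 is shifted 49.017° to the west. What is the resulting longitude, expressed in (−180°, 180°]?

+152.537°

Start at -158.446°; shift −49.017° → -207.463°.
-207.463° lies outside (−180°, 180°]; add 360° → +152.537°.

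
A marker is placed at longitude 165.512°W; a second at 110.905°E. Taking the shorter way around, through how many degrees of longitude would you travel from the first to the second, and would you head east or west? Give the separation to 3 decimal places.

83.583° west

Raw difference: 110.905 − -165.512 = 276.417°.
Normalise into (−180°, 180°]: 276.417° − 360° = -83.583°.
Negative ⇒ the second point lies to the west; separation 83.583°.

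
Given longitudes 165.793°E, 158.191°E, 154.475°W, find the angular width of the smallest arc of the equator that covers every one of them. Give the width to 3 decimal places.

Sort the longitudes: -154.475°, +158.191°, +165.793°.
Eastward gaps between consecutive values (wrapping around): 312.666°, 7.602°, 39.732°.
Largest gap = 312.666° ⇒ minimal covering band is its complement: 360° − 312.666° = 47.334°.
Band runs from +158.191° eastward to -154.475°, crossing the antimeridian.

47.334°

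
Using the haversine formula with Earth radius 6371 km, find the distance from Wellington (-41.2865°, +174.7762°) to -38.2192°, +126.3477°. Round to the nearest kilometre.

4100 km

Δλ = 126.3477 − 174.7762 = -48.4285°.
Δφ = -38.2192 − -41.2865 = 3.0673°.
a = sin²(Δφ/2) + cos φ₁ · cos φ₂ · sin²(Δλ/2) = 0.100027.
c = 2·atan2(√a, √(1−a)) = 0.64359 rad → d = 6371·c ≈ 4100.32 km.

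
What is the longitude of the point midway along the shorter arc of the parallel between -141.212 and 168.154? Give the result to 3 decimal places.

Signed shortest Δλ from -141.212° to +168.154° is -50.634°.
Midpoint longitude = -141.212° + (-50.634°)/2 = -141.212° − 25.317° = -166.529°.
(The naïve average (-141.212 + +168.154)/2 = 13.471° is on the wrong side of the globe.)

-166.529°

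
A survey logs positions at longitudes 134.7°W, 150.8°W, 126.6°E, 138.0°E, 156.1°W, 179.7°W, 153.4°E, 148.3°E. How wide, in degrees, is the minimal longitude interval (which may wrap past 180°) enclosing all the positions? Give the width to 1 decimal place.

Sort the longitudes: -179.7°, -156.1°, -150.8°, -134.7°, +126.6°, +138.0°, +148.3°, +153.4°.
Eastward gaps between consecutive values (wrapping around): 23.6°, 5.3°, 16.1°, 261.3°, 11.4°, 10.3°, 5.1°, 26.9°.
Largest gap = 261.3° ⇒ minimal covering band is its complement: 360° − 261.3° = 98.7°.
Band runs from +126.6° eastward to -134.7°, crossing the antimeridian.

98.7°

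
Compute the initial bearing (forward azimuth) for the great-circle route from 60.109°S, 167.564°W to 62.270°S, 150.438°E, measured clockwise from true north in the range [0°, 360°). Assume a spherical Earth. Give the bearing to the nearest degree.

Δλ = 150.438 − -167.564 = 318.002°; wrapped into (−180°, 180°]: -41.998°.
θ = atan2( sin Δλ · cos φ₂ , cos φ₁ · sin φ₂ − sin φ₁ · cos φ₂ · cos Δλ )
  = atan2(-0.31134, -0.14132) = -114.413° → normalised to [0°, 360°): 245.587°.

246°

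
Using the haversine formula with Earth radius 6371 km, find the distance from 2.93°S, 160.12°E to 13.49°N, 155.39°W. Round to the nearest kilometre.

5236 km

Δλ = -155.39 − 160.12 = -315.51°; wrapped into (−180°, 180°]: 44.49°.
Δφ = 13.49 − -2.93 = 16.42°.
a = sin²(Δφ/2) + cos φ₁ · cos φ₂ · sin²(Δλ/2) = 0.159570.
c = 2·atan2(√a, √(1−a)) = 0.82186 rad → d = 6371·c ≈ 5236.07 km.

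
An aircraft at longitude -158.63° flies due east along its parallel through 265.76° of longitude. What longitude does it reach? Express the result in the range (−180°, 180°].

Start at -158.63°; shift +265.76° → +107.13°.
+107.13° already lies in (−180°, 180°].

+107.13°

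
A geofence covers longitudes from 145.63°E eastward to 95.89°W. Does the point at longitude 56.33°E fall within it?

No

Band width going east from +145.63° to -95.89°: ((-95.89 − 145.63) mod 360) = 118.48°.
Offset of +56.33° east of the west edge: ((56.33 − 145.63) mod 360) = 270.70°.
270.70° > 118.48° ⇒ outside.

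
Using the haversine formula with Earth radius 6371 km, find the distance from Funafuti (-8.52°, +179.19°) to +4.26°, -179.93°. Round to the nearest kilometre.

1424 km

Δλ = -179.93 − 179.19 = -359.12°; wrapped into (−180°, 180°]: 0.88°.
Δφ = 4.26 − -8.52 = 12.78°.
a = sin²(Δφ/2) + cos φ₁ · cos φ₂ · sin²(Δλ/2) = 0.012445.
c = 2·atan2(√a, √(1−a)) = 0.22358 rad → d = 6371·c ≈ 1424.42 km.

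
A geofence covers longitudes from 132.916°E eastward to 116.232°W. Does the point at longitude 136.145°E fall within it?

Yes

Band width going east from +132.916° to -116.232°: ((-116.232 − 132.916) mod 360) = 110.852°.
Offset of +136.145° east of the west edge: ((136.145 − 132.916) mod 360) = 3.229°.
3.229° ≤ 110.852° ⇒ inside.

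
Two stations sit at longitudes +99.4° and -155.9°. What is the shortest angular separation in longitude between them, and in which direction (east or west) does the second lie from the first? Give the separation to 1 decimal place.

Raw difference: -155.9 − 99.4 = -255.3°.
Normalise into (−180°, 180°]: -255.3° + 360° = 104.7°.
Positive ⇒ the second point lies to the east; separation 104.7°.

104.7° east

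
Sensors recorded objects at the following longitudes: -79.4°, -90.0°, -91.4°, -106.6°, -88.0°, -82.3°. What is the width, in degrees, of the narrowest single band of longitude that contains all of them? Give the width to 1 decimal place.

Sort the longitudes: -106.6°, -91.4°, -90.0°, -88.0°, -82.3°, -79.4°.
Eastward gaps between consecutive values (wrapping around): 15.2°, 1.4°, 2.0°, 5.7°, 2.9°, 332.8°.
Largest gap = 332.8° ⇒ minimal covering band is its complement: 360° − 332.8° = 27.2°.
Band runs from -106.6° eastward to -79.4°.

27.2°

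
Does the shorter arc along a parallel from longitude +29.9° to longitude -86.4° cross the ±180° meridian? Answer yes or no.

No

Signed shortest Δλ = ((-86.4 − 29.9 + 180) mod 360) − 180 = -116.3°.
Going west by 116.3° from +29.9° reaches -86.4° without touching 180°.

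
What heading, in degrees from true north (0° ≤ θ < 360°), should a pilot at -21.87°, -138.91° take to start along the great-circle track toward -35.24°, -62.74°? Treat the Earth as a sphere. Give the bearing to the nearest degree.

Δλ = -62.74 − -138.91 = 76.17°.
θ = atan2( sin Δλ · cos φ₂ , cos φ₁ · sin φ₂ − sin φ₁ · cos φ₂ · cos Δλ )
  = atan2(0.79306, -0.46275) = 120.263° → normalised to [0°, 360°): 120.263°.

120°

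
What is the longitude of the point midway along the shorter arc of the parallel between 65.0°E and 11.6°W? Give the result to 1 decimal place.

26.7°E

Signed shortest Δλ from +65.0° to -11.6° is -76.6°.
Midpoint longitude = +65.0° + (-76.6°)/2 = +65.0° − 38.3° = +26.7°.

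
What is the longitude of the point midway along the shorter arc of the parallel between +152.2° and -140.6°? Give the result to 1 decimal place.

-174.2°

Signed shortest Δλ from +152.2° to -140.6° is +67.2°.
Midpoint longitude = +152.2° + (+67.2°)/2 = +152.2° + 33.6° = +185.8°.
Normalise into (−180°, 180°]: -174.2°.
(The naïve average (+152.2 + -140.6)/2 = 5.8° is on the wrong side of the globe.)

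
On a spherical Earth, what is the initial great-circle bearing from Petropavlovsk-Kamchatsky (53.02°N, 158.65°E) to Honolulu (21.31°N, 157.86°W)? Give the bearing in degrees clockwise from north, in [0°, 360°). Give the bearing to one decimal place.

Δλ = -157.86 − 158.65 = -316.51°; wrapped into (−180°, 180°]: 43.49°.
θ = atan2( sin Δλ · cos φ₂ , cos φ₁ · sin φ₂ − sin φ₁ · cos φ₂ · cos Δλ )
  = atan2(0.64117, -0.32133) = 116.618° → normalised to [0°, 360°): 116.618°.

116.6°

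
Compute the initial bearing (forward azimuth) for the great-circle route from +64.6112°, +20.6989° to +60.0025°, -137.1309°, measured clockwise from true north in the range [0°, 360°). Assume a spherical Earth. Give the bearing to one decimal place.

346.6°

Δλ = -137.1309 − 20.6989 = -157.8298°.
θ = atan2( sin Δλ · cos φ₂ , cos φ₁ · sin φ₂ − sin φ₁ · cos φ₂ · cos Δλ )
  = atan2(-0.18867, 0.78961) = -13.438° → normalised to [0°, 360°): 346.562°.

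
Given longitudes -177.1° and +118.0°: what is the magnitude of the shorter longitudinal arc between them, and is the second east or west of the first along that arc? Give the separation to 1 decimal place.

Raw difference: 118.0 − -177.1 = 295.1°.
Normalise into (−180°, 180°]: 295.1° − 360° = -64.9°.
Negative ⇒ the second point lies to the west; separation 64.9°.

64.9° west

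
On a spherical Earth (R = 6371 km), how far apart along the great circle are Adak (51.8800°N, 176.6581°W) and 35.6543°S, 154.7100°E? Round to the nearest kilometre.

10124 km

Δλ = 154.7100 − -176.6581 = 331.3681°; wrapped into (−180°, 180°]: -28.6319°.
Δφ = -35.6543 − 51.8800 = -87.5343°.
a = sin²(Δφ/2) + cos φ₁ · cos φ₂ · sin²(Δλ/2) = 0.509158.
c = 2·atan2(√a, √(1−a)) = 1.58911 rad → d = 6371·c ≈ 10124.24 km.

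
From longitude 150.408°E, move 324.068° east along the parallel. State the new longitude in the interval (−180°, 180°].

114.476°E

Start at +150.408°; shift +324.068° → +474.476°.
+474.476° lies outside (−180°, 180°]; subtract 360° → +114.476°.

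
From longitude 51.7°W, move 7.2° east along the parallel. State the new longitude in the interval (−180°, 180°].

44.5°W

Start at -51.7°; shift +7.2° → -44.5°.
-44.5° already lies in (−180°, 180°].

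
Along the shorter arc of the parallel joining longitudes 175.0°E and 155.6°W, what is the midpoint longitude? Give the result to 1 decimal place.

Signed shortest Δλ from +175.0° to -155.6° is +29.4°.
Midpoint longitude = +175.0° + (+29.4°)/2 = +175.0° + 14.7° = +189.7°.
Normalise into (−180°, 180°]: -170.3°.
(The naïve average (+175.0 + -155.6)/2 = 9.7° is on the wrong side of the globe.)

170.3°W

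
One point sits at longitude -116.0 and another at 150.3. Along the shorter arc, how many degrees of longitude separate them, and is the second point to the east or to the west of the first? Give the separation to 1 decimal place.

Raw difference: 150.3 − -116.0 = 266.3°.
Normalise into (−180°, 180°]: 266.3° − 360° = -93.7°.
Negative ⇒ the second point lies to the west; separation 93.7°.

93.7° west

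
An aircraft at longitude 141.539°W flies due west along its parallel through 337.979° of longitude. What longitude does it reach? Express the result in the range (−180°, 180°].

119.518°W

Start at -141.539°; shift −337.979° → -479.518°.
-479.518° lies outside (−180°, 180°]; add 360° → -119.518°.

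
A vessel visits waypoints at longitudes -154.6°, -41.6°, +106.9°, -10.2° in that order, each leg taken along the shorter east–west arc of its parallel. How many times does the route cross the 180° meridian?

Leg 1: -154.6° → -41.6°, shortest Δλ = 113.0° (east) — does not cross 180°.
Leg 2: -41.6° → +106.9°, shortest Δλ = 148.5° (east) — does not cross 180°.
Leg 3: +106.9° → -10.2°, shortest Δλ = -117.1° (west) — does not cross 180°.
Total crossings: 0.

0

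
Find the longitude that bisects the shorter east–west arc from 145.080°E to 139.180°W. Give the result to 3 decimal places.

177.050°W

Signed shortest Δλ from +145.080° to -139.180° is +75.740°.
Midpoint longitude = +145.080° + (+75.740°)/2 = +145.080° + 37.870° = +182.950°.
Normalise into (−180°, 180°]: -177.050°.
(The naïve average (+145.080 + -139.180)/2 = 2.95° is on the wrong side of the globe.)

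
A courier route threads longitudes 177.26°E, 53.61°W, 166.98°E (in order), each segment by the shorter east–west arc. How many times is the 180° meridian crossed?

Leg 1: +177.26° → -53.61°, shortest Δλ = 129.13° (east) — crosses 180°.
Leg 2: -53.61° → +166.98°, shortest Δλ = -139.41° (west) — crosses 180°.
Total crossings: 2.

2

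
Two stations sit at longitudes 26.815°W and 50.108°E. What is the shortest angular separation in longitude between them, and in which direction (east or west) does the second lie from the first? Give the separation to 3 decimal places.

76.923° east

Raw difference: 50.108 − -26.815 = 76.923°.
Normalise into (−180°, 180°]: 76.923° stays 76.923°.
Positive ⇒ the second point lies to the east; separation 76.923°.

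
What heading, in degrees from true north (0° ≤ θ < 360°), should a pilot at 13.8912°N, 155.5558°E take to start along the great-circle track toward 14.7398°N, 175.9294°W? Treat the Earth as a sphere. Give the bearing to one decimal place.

84.7°

Δλ = -175.9294 − 155.5558 = -331.4852°; wrapped into (−180°, 180°]: 28.5148°.
θ = atan2( sin Δλ · cos φ₂ , cos φ₁ · sin φ₂ − sin φ₁ · cos φ₂ · cos Δλ )
  = atan2(0.46168, 0.04297) = 84.682° → normalised to [0°, 360°): 84.682°.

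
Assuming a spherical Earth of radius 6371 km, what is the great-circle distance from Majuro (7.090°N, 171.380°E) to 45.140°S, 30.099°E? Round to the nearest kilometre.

Δλ = 30.099 − 171.380 = -141.281°.
Δφ = -45.140 − 7.090 = -52.230°.
a = sin²(Δφ/2) + cos φ₁ · cos φ₂ · sin²(Δλ/2) = 0.816816.
c = 2·atan2(√a, √(1−a)) = 2.25704 rad → d = 6371·c ≈ 14379.58 km.

14380 km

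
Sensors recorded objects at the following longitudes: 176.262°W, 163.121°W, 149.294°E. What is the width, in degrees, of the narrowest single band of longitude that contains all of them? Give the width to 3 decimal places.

47.585°

Sort the longitudes: -176.262°, -163.121°, +149.294°.
Eastward gaps between consecutive values (wrapping around): 13.141°, 312.415°, 34.444°.
Largest gap = 312.415° ⇒ minimal covering band is its complement: 360° − 312.415° = 47.585°.
Band runs from +149.294° eastward to -163.121°, crossing the antimeridian.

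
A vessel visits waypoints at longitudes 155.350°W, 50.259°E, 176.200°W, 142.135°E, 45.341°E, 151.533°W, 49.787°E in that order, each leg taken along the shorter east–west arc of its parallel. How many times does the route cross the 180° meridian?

Leg 1: -155.350° → +50.259°, shortest Δλ = -154.391° (west) — crosses 180°.
Leg 2: +50.259° → -176.200°, shortest Δλ = 133.541° (east) — crosses 180°.
Leg 3: -176.200° → +142.135°, shortest Δλ = -41.665° (west) — crosses 180°.
Leg 4: +142.135° → +45.341°, shortest Δλ = -96.794° (west) — does not cross 180°.
Leg 5: +45.341° → -151.533°, shortest Δλ = 163.126° (east) — crosses 180°.
Leg 6: -151.533° → +49.787°, shortest Δλ = -158.68° (west) — crosses 180°.
Total crossings: 5.

5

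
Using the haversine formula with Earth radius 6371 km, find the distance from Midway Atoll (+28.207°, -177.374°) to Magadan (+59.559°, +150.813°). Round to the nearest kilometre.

4237 km

Δλ = 150.813 − -177.374 = 328.187°; wrapped into (−180°, 180°]: -31.813°.
Δφ = 59.559 − 28.207 = 31.352°.
a = sin²(Δφ/2) + cos φ₁ · cos φ₂ · sin²(Δλ/2) = 0.106543.
c = 2·atan2(√a, √(1−a)) = 0.66501 rad → d = 6371·c ≈ 4236.75 km.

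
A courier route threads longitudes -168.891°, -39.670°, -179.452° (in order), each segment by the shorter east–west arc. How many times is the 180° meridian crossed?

0

Leg 1: -168.891° → -39.670°, shortest Δλ = 129.221° (east) — does not cross 180°.
Leg 2: -39.670° → -179.452°, shortest Δλ = -139.782° (west) — does not cross 180°.
Total crossings: 0.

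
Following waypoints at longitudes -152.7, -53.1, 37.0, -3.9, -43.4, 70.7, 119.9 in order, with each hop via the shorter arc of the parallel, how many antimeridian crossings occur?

Leg 1: -152.7° → -53.1°, shortest Δλ = 99.6° (east) — does not cross 180°.
Leg 2: -53.1° → +37.0°, shortest Δλ = 90.1° (east) — does not cross 180°.
Leg 3: +37.0° → -3.9°, shortest Δλ = -40.9° (west) — does not cross 180°.
Leg 4: -3.9° → -43.4°, shortest Δλ = -39.5° (west) — does not cross 180°.
Leg 5: -43.4° → +70.7°, shortest Δλ = 114.1° (east) — does not cross 180°.
Leg 6: +70.7° → +119.9°, shortest Δλ = 49.2° (east) — does not cross 180°.
Total crossings: 0.

0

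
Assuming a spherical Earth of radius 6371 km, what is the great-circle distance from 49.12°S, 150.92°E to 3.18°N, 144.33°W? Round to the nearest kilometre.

8484 km

Δλ = -144.33 − 150.92 = -295.25°; wrapped into (−180°, 180°]: 64.75°.
Δφ = 3.18 − -49.12 = 52.30°.
a = sin²(Δφ/2) + cos φ₁ · cos φ₂ · sin²(Δλ/2) = 0.381596.
c = 2·atan2(√a, √(1−a)) = 1.33172 rad → d = 6371·c ≈ 8484.37 km.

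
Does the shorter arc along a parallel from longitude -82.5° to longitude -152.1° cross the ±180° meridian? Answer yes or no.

No

Signed shortest Δλ = ((-152.1 − -82.5 + 180) mod 360) − 180 = -69.6°.
Going west by 69.6° from -82.5° reaches -152.1° without touching 180°.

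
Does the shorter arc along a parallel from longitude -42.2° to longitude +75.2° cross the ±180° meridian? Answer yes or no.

No

Signed shortest Δλ = ((75.2 − -42.2 + 180) mod 360) − 180 = 117.4°.
Going east by 117.4° from -42.2° reaches +75.2° without touching 180°.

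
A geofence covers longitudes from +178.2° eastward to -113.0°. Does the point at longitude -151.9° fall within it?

Yes

Band width going east from +178.2° to -113.0°: ((-113.0 − 178.2) mod 360) = 68.8°.
Offset of -151.9° east of the west edge: ((-151.9 − 178.2) mod 360) = 29.9°.
29.9° ≤ 68.8° ⇒ inside.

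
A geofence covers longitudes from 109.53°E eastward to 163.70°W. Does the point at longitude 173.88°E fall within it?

Band width going east from +109.53° to -163.70°: ((-163.70 − 109.53) mod 360) = 86.77°.
Offset of +173.88° east of the west edge: ((173.88 − 109.53) mod 360) = 64.35°.
64.35° ≤ 86.77° ⇒ inside.

Yes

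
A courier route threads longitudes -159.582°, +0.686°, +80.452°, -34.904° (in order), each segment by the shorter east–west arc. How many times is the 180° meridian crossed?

0

Leg 1: -159.582° → +0.686°, shortest Δλ = 160.268° (east) — does not cross 180°.
Leg 2: +0.686° → +80.452°, shortest Δλ = 79.766° (east) — does not cross 180°.
Leg 3: +80.452° → -34.904°, shortest Δλ = -115.356° (west) — does not cross 180°.
Total crossings: 0.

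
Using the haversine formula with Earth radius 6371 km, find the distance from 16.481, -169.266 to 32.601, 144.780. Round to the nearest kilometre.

Δλ = 144.780 − -169.266 = 314.046°; wrapped into (−180°, 180°]: -45.954°.
Δφ = 32.601 − 16.481 = 16.120°.
a = sin²(Δφ/2) + cos φ₁ · cos φ₂ · sin²(Δλ/2) = 0.142758.
c = 2·atan2(√a, √(1−a)) = 0.77491 rad → d = 6371·c ≈ 4936.95 km.

4937 km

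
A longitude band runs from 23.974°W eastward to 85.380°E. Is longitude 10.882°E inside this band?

Yes

Band width going east from -23.974° to +85.380°: ((85.380 − -23.974) mod 360) = 109.354°.
Offset of +10.882° east of the west edge: ((10.882 − -23.974) mod 360) = 34.856°.
34.856° ≤ 109.354° ⇒ inside.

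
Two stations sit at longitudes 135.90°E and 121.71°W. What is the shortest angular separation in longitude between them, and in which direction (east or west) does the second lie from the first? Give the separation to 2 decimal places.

102.39° east

Raw difference: -121.71 − 135.90 = -257.61°.
Normalise into (−180°, 180°]: -257.61° + 360° = 102.39°.
Positive ⇒ the second point lies to the east; separation 102.39°.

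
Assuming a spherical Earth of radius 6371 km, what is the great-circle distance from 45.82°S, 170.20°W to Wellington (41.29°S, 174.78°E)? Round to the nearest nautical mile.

Δλ = 174.78 − -170.20 = 344.98°; wrapped into (−180°, 180°]: -15.02°.
Δφ = -41.29 − -45.82 = 4.53°.
a = sin²(Δφ/2) + cos φ₁ · cos φ₂ · sin²(Δλ/2) = 0.010507.
c = 2·atan2(√a, √(1−a)) = 0.20537 rad → d = 6371·c ≈ 1308.40 km ≈ 706.48 nmi.

706 nmi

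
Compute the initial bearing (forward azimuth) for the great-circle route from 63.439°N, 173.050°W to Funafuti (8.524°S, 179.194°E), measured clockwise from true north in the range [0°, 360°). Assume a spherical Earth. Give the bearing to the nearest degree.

Δλ = 179.194 − -173.050 = 352.244°; wrapped into (−180°, 180°]: -7.756°.
θ = atan2( sin Δλ · cos φ₂ , cos φ₁ · sin φ₂ − sin φ₁ · cos φ₂ · cos Δλ )
  = atan2(-0.13346, -0.94276) = -171.942° → normalised to [0°, 360°): 188.058°.

188°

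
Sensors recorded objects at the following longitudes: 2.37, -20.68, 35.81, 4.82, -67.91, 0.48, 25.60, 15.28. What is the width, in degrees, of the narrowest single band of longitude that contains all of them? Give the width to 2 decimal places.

Sort the longitudes: -67.91°, -20.68°, +0.48°, +2.37°, +4.82°, +15.28°, +25.60°, +35.81°.
Eastward gaps between consecutive values (wrapping around): 47.23°, 21.16°, 1.89°, 2.45°, 10.46°, 10.32°, 10.21°, 256.28°.
Largest gap = 256.28° ⇒ minimal covering band is its complement: 360° − 256.28° = 103.72°.
Band runs from -67.91° eastward to +35.81°.

103.72°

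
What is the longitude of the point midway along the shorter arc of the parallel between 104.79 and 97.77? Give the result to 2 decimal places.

+101.28°

Signed shortest Δλ from +104.79° to +97.77° is -7.02°.
Midpoint longitude = +104.79° + (-7.02°)/2 = +104.79° − 3.51° = +101.28°.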